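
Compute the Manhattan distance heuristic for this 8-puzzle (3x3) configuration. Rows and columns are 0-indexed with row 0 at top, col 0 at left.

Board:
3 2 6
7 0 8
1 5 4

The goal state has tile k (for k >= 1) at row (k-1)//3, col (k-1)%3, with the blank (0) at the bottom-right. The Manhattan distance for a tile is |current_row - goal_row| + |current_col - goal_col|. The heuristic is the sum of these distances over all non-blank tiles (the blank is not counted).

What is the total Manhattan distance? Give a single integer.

Answer: 12

Derivation:
Tile 3: at (0,0), goal (0,2), distance |0-0|+|0-2| = 2
Tile 2: at (0,1), goal (0,1), distance |0-0|+|1-1| = 0
Tile 6: at (0,2), goal (1,2), distance |0-1|+|2-2| = 1
Tile 7: at (1,0), goal (2,0), distance |1-2|+|0-0| = 1
Tile 8: at (1,2), goal (2,1), distance |1-2|+|2-1| = 2
Tile 1: at (2,0), goal (0,0), distance |2-0|+|0-0| = 2
Tile 5: at (2,1), goal (1,1), distance |2-1|+|1-1| = 1
Tile 4: at (2,2), goal (1,0), distance |2-1|+|2-0| = 3
Sum: 2 + 0 + 1 + 1 + 2 + 2 + 1 + 3 = 12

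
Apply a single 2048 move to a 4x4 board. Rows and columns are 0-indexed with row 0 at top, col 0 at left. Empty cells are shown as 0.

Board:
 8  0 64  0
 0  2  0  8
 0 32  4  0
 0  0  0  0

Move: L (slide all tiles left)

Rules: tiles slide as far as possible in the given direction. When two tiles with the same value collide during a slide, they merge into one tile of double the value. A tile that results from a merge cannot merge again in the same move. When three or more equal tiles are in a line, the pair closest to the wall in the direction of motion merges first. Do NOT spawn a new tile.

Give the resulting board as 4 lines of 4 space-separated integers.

Answer:  8 64  0  0
 2  8  0  0
32  4  0  0
 0  0  0  0

Derivation:
Slide left:
row 0: [8, 0, 64, 0] -> [8, 64, 0, 0]
row 1: [0, 2, 0, 8] -> [2, 8, 0, 0]
row 2: [0, 32, 4, 0] -> [32, 4, 0, 0]
row 3: [0, 0, 0, 0] -> [0, 0, 0, 0]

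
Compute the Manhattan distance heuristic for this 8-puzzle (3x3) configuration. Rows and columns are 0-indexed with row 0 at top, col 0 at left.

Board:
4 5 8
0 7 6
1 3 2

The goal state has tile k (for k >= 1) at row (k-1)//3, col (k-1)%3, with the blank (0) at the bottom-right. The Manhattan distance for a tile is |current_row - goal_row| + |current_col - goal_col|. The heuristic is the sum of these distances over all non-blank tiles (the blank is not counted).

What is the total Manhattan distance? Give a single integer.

Tile 4: at (0,0), goal (1,0), distance |0-1|+|0-0| = 1
Tile 5: at (0,1), goal (1,1), distance |0-1|+|1-1| = 1
Tile 8: at (0,2), goal (2,1), distance |0-2|+|2-1| = 3
Tile 7: at (1,1), goal (2,0), distance |1-2|+|1-0| = 2
Tile 6: at (1,2), goal (1,2), distance |1-1|+|2-2| = 0
Tile 1: at (2,0), goal (0,0), distance |2-0|+|0-0| = 2
Tile 3: at (2,1), goal (0,2), distance |2-0|+|1-2| = 3
Tile 2: at (2,2), goal (0,1), distance |2-0|+|2-1| = 3
Sum: 1 + 1 + 3 + 2 + 0 + 2 + 3 + 3 = 15

Answer: 15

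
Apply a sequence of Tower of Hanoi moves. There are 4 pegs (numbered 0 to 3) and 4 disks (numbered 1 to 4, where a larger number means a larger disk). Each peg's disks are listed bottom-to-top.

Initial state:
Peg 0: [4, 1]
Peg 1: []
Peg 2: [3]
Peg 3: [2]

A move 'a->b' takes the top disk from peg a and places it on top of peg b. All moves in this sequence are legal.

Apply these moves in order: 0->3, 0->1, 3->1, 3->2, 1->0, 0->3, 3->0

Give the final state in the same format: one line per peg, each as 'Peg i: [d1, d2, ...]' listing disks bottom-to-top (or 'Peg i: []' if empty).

Answer: Peg 0: [1]
Peg 1: [4]
Peg 2: [3, 2]
Peg 3: []

Derivation:
After move 1 (0->3):
Peg 0: [4]
Peg 1: []
Peg 2: [3]
Peg 3: [2, 1]

After move 2 (0->1):
Peg 0: []
Peg 1: [4]
Peg 2: [3]
Peg 3: [2, 1]

After move 3 (3->1):
Peg 0: []
Peg 1: [4, 1]
Peg 2: [3]
Peg 3: [2]

After move 4 (3->2):
Peg 0: []
Peg 1: [4, 1]
Peg 2: [3, 2]
Peg 3: []

After move 5 (1->0):
Peg 0: [1]
Peg 1: [4]
Peg 2: [3, 2]
Peg 3: []

After move 6 (0->3):
Peg 0: []
Peg 1: [4]
Peg 2: [3, 2]
Peg 3: [1]

After move 7 (3->0):
Peg 0: [1]
Peg 1: [4]
Peg 2: [3, 2]
Peg 3: []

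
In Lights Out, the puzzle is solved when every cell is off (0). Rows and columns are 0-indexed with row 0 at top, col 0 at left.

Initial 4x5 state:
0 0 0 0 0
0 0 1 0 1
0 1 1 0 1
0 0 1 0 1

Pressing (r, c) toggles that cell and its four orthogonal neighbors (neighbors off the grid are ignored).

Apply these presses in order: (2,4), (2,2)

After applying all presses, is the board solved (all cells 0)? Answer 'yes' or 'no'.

After press 1 at (2,4):
0 0 0 0 0
0 0 1 0 0
0 1 1 1 0
0 0 1 0 0

After press 2 at (2,2):
0 0 0 0 0
0 0 0 0 0
0 0 0 0 0
0 0 0 0 0

Lights still on: 0

Answer: yes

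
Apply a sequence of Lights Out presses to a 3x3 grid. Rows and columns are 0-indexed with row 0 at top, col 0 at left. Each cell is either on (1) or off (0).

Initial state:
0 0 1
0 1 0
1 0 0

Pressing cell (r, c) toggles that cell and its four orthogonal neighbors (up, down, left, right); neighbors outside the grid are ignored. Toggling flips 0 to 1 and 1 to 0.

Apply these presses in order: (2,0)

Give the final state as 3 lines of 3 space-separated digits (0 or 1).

After press 1 at (2,0):
0 0 1
1 1 0
0 1 0

Answer: 0 0 1
1 1 0
0 1 0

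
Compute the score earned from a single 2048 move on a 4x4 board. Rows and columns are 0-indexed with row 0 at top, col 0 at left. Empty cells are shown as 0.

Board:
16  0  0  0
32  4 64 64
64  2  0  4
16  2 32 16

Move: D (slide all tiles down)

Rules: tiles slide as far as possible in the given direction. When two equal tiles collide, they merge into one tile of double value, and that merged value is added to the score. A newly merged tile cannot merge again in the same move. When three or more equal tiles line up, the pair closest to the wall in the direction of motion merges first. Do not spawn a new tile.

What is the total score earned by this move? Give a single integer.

Slide down:
col 0: [16, 32, 64, 16] -> [16, 32, 64, 16]  score +0 (running 0)
col 1: [0, 4, 2, 2] -> [0, 0, 4, 4]  score +4 (running 4)
col 2: [0, 64, 0, 32] -> [0, 0, 64, 32]  score +0 (running 4)
col 3: [0, 64, 4, 16] -> [0, 64, 4, 16]  score +0 (running 4)
Board after move:
16  0  0  0
32  0  0 64
64  4 64  4
16  4 32 16

Answer: 4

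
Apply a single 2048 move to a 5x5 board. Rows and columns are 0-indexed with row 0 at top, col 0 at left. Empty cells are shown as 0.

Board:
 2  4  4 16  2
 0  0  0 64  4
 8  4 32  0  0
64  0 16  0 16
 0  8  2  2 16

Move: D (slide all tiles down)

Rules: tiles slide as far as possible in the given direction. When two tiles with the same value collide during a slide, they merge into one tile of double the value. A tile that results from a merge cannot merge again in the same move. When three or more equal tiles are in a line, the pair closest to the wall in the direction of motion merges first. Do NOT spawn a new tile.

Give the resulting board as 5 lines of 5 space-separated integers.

Slide down:
col 0: [2, 0, 8, 64, 0] -> [0, 0, 2, 8, 64]
col 1: [4, 0, 4, 0, 8] -> [0, 0, 0, 8, 8]
col 2: [4, 0, 32, 16, 2] -> [0, 4, 32, 16, 2]
col 3: [16, 64, 0, 0, 2] -> [0, 0, 16, 64, 2]
col 4: [2, 4, 0, 16, 16] -> [0, 0, 2, 4, 32]

Answer:  0  0  0  0  0
 0  0  4  0  0
 2  0 32 16  2
 8  8 16 64  4
64  8  2  2 32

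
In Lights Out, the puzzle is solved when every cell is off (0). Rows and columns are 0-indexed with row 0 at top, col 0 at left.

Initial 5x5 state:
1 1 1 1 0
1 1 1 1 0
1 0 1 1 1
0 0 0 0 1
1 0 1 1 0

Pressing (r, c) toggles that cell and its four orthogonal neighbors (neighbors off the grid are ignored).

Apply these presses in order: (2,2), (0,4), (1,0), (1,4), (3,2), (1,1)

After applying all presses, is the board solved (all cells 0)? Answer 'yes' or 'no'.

Answer: no

Derivation:
After press 1 at (2,2):
1 1 1 1 0
1 1 0 1 0
1 1 0 0 1
0 0 1 0 1
1 0 1 1 0

After press 2 at (0,4):
1 1 1 0 1
1 1 0 1 1
1 1 0 0 1
0 0 1 0 1
1 0 1 1 0

After press 3 at (1,0):
0 1 1 0 1
0 0 0 1 1
0 1 0 0 1
0 0 1 0 1
1 0 1 1 0

After press 4 at (1,4):
0 1 1 0 0
0 0 0 0 0
0 1 0 0 0
0 0 1 0 1
1 0 1 1 0

After press 5 at (3,2):
0 1 1 0 0
0 0 0 0 0
0 1 1 0 0
0 1 0 1 1
1 0 0 1 0

After press 6 at (1,1):
0 0 1 0 0
1 1 1 0 0
0 0 1 0 0
0 1 0 1 1
1 0 0 1 0

Lights still on: 10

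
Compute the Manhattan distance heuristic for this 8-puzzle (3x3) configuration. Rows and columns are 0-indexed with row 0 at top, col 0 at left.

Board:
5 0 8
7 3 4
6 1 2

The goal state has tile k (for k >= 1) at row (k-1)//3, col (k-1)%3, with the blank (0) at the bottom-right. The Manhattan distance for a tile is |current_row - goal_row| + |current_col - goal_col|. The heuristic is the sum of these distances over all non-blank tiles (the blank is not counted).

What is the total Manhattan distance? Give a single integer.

Answer: 19

Derivation:
Tile 5: (0,0)->(1,1) = 2
Tile 8: (0,2)->(2,1) = 3
Tile 7: (1,0)->(2,0) = 1
Tile 3: (1,1)->(0,2) = 2
Tile 4: (1,2)->(1,0) = 2
Tile 6: (2,0)->(1,2) = 3
Tile 1: (2,1)->(0,0) = 3
Tile 2: (2,2)->(0,1) = 3
Sum: 2 + 3 + 1 + 2 + 2 + 3 + 3 + 3 = 19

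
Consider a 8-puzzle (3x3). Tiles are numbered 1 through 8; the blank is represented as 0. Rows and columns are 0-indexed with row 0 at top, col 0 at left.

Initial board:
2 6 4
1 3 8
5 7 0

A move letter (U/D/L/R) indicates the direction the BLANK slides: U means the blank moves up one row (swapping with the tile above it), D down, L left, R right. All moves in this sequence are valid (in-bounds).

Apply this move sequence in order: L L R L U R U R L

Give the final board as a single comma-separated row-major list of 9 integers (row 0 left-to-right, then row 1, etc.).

After move 1 (L):
2 6 4
1 3 8
5 0 7

After move 2 (L):
2 6 4
1 3 8
0 5 7

After move 3 (R):
2 6 4
1 3 8
5 0 7

After move 4 (L):
2 6 4
1 3 8
0 5 7

After move 5 (U):
2 6 4
0 3 8
1 5 7

After move 6 (R):
2 6 4
3 0 8
1 5 7

After move 7 (U):
2 0 4
3 6 8
1 5 7

After move 8 (R):
2 4 0
3 6 8
1 5 7

After move 9 (L):
2 0 4
3 6 8
1 5 7

Answer: 2, 0, 4, 3, 6, 8, 1, 5, 7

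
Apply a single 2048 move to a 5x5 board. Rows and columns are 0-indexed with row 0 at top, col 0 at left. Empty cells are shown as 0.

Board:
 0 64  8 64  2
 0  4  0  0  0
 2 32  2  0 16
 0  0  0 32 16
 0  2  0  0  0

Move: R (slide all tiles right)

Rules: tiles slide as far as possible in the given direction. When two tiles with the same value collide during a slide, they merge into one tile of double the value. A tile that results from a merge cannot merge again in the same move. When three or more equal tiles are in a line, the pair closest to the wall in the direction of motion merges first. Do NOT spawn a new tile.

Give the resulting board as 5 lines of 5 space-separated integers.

Slide right:
row 0: [0, 64, 8, 64, 2] -> [0, 64, 8, 64, 2]
row 1: [0, 4, 0, 0, 0] -> [0, 0, 0, 0, 4]
row 2: [2, 32, 2, 0, 16] -> [0, 2, 32, 2, 16]
row 3: [0, 0, 0, 32, 16] -> [0, 0, 0, 32, 16]
row 4: [0, 2, 0, 0, 0] -> [0, 0, 0, 0, 2]

Answer:  0 64  8 64  2
 0  0  0  0  4
 0  2 32  2 16
 0  0  0 32 16
 0  0  0  0  2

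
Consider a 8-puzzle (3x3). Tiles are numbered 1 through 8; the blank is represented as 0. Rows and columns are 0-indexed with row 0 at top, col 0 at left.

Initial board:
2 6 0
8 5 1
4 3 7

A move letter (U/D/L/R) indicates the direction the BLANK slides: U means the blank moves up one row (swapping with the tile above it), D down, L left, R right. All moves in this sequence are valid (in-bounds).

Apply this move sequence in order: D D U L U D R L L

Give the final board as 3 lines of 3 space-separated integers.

After move 1 (D):
2 6 1
8 5 0
4 3 7

After move 2 (D):
2 6 1
8 5 7
4 3 0

After move 3 (U):
2 6 1
8 5 0
4 3 7

After move 4 (L):
2 6 1
8 0 5
4 3 7

After move 5 (U):
2 0 1
8 6 5
4 3 7

After move 6 (D):
2 6 1
8 0 5
4 3 7

After move 7 (R):
2 6 1
8 5 0
4 3 7

After move 8 (L):
2 6 1
8 0 5
4 3 7

After move 9 (L):
2 6 1
0 8 5
4 3 7

Answer: 2 6 1
0 8 5
4 3 7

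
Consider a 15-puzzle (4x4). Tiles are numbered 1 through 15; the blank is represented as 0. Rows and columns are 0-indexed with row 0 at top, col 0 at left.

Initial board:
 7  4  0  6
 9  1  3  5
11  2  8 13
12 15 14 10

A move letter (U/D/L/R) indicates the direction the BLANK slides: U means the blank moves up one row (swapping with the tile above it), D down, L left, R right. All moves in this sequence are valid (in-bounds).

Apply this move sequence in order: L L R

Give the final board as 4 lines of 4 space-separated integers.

After move 1 (L):
 7  0  4  6
 9  1  3  5
11  2  8 13
12 15 14 10

After move 2 (L):
 0  7  4  6
 9  1  3  5
11  2  8 13
12 15 14 10

After move 3 (R):
 7  0  4  6
 9  1  3  5
11  2  8 13
12 15 14 10

Answer:  7  0  4  6
 9  1  3  5
11  2  8 13
12 15 14 10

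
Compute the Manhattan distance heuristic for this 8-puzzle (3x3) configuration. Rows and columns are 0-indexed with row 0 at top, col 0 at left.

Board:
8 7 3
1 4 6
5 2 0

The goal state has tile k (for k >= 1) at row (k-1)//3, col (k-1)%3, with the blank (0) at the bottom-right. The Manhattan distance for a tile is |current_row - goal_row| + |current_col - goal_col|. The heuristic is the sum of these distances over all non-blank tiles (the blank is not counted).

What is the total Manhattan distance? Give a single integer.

Answer: 12

Derivation:
Tile 8: at (0,0), goal (2,1), distance |0-2|+|0-1| = 3
Tile 7: at (0,1), goal (2,0), distance |0-2|+|1-0| = 3
Tile 3: at (0,2), goal (0,2), distance |0-0|+|2-2| = 0
Tile 1: at (1,0), goal (0,0), distance |1-0|+|0-0| = 1
Tile 4: at (1,1), goal (1,0), distance |1-1|+|1-0| = 1
Tile 6: at (1,2), goal (1,2), distance |1-1|+|2-2| = 0
Tile 5: at (2,0), goal (1,1), distance |2-1|+|0-1| = 2
Tile 2: at (2,1), goal (0,1), distance |2-0|+|1-1| = 2
Sum: 3 + 3 + 0 + 1 + 1 + 0 + 2 + 2 = 12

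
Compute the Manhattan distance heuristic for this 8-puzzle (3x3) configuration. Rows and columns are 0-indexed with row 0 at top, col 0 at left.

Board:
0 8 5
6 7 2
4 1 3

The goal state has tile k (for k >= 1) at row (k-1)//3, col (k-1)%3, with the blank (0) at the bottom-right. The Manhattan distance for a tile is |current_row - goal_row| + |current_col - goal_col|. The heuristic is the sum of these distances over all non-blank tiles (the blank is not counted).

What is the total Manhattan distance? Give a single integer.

Tile 8: at (0,1), goal (2,1), distance |0-2|+|1-1| = 2
Tile 5: at (0,2), goal (1,1), distance |0-1|+|2-1| = 2
Tile 6: at (1,0), goal (1,2), distance |1-1|+|0-2| = 2
Tile 7: at (1,1), goal (2,0), distance |1-2|+|1-0| = 2
Tile 2: at (1,2), goal (0,1), distance |1-0|+|2-1| = 2
Tile 4: at (2,0), goal (1,0), distance |2-1|+|0-0| = 1
Tile 1: at (2,1), goal (0,0), distance |2-0|+|1-0| = 3
Tile 3: at (2,2), goal (0,2), distance |2-0|+|2-2| = 2
Sum: 2 + 2 + 2 + 2 + 2 + 1 + 3 + 2 = 16

Answer: 16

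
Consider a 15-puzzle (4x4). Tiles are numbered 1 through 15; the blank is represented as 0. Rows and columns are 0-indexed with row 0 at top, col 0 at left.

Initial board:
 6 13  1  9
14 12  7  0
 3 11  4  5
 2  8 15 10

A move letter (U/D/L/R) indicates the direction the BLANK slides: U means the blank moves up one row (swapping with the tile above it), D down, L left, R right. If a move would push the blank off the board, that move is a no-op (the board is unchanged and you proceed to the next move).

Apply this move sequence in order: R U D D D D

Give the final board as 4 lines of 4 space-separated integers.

After move 1 (R):
 6 13  1  9
14 12  7  0
 3 11  4  5
 2  8 15 10

After move 2 (U):
 6 13  1  0
14 12  7  9
 3 11  4  5
 2  8 15 10

After move 3 (D):
 6 13  1  9
14 12  7  0
 3 11  4  5
 2  8 15 10

After move 4 (D):
 6 13  1  9
14 12  7  5
 3 11  4  0
 2  8 15 10

After move 5 (D):
 6 13  1  9
14 12  7  5
 3 11  4 10
 2  8 15  0

After move 6 (D):
 6 13  1  9
14 12  7  5
 3 11  4 10
 2  8 15  0

Answer:  6 13  1  9
14 12  7  5
 3 11  4 10
 2  8 15  0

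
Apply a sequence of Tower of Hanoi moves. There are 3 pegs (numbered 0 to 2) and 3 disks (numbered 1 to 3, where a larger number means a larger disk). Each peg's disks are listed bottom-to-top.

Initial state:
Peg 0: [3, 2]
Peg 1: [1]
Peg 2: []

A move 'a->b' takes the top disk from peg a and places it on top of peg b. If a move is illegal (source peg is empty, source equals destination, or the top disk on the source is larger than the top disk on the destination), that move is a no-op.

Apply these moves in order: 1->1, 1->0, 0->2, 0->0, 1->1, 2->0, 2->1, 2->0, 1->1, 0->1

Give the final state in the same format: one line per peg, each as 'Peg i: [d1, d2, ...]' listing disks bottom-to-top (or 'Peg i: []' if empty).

After move 1 (1->1):
Peg 0: [3, 2]
Peg 1: [1]
Peg 2: []

After move 2 (1->0):
Peg 0: [3, 2, 1]
Peg 1: []
Peg 2: []

After move 3 (0->2):
Peg 0: [3, 2]
Peg 1: []
Peg 2: [1]

After move 4 (0->0):
Peg 0: [3, 2]
Peg 1: []
Peg 2: [1]

After move 5 (1->1):
Peg 0: [3, 2]
Peg 1: []
Peg 2: [1]

After move 6 (2->0):
Peg 0: [3, 2, 1]
Peg 1: []
Peg 2: []

After move 7 (2->1):
Peg 0: [3, 2, 1]
Peg 1: []
Peg 2: []

After move 8 (2->0):
Peg 0: [3, 2, 1]
Peg 1: []
Peg 2: []

After move 9 (1->1):
Peg 0: [3, 2, 1]
Peg 1: []
Peg 2: []

After move 10 (0->1):
Peg 0: [3, 2]
Peg 1: [1]
Peg 2: []

Answer: Peg 0: [3, 2]
Peg 1: [1]
Peg 2: []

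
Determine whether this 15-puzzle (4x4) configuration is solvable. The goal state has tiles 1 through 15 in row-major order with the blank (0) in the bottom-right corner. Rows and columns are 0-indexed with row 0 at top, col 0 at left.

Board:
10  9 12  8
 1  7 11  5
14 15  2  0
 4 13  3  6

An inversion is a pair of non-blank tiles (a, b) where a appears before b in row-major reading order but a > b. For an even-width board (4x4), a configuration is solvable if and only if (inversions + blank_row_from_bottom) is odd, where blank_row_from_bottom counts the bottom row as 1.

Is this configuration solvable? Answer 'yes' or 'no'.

Inversions: 59
Blank is in row 2 (0-indexed from top), which is row 2 counting from the bottom (bottom = 1).
59 + 2 = 61, which is odd, so the puzzle is solvable.

Answer: yes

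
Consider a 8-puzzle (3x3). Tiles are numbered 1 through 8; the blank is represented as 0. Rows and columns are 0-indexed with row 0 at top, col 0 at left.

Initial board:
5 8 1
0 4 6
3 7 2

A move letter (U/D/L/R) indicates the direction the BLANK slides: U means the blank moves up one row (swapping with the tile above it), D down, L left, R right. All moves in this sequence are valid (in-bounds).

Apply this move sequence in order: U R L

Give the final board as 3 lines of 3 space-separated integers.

After move 1 (U):
0 8 1
5 4 6
3 7 2

After move 2 (R):
8 0 1
5 4 6
3 7 2

After move 3 (L):
0 8 1
5 4 6
3 7 2

Answer: 0 8 1
5 4 6
3 7 2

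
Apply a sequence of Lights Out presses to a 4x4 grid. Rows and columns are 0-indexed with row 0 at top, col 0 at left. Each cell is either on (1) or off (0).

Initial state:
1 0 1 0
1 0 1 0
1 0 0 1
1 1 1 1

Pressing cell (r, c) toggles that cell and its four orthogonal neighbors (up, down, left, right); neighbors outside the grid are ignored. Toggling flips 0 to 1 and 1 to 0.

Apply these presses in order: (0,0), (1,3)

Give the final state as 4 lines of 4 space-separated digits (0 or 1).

Answer: 0 1 1 1
0 0 0 1
1 0 0 0
1 1 1 1

Derivation:
After press 1 at (0,0):
0 1 1 0
0 0 1 0
1 0 0 1
1 1 1 1

After press 2 at (1,3):
0 1 1 1
0 0 0 1
1 0 0 0
1 1 1 1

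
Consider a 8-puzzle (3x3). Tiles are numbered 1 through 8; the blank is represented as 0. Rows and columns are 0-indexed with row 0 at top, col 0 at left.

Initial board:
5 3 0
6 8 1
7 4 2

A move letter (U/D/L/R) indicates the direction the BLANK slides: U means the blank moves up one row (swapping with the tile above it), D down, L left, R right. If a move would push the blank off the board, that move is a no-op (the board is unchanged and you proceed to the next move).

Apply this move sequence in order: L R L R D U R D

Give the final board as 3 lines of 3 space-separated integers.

Answer: 5 3 1
6 8 0
7 4 2

Derivation:
After move 1 (L):
5 0 3
6 8 1
7 4 2

After move 2 (R):
5 3 0
6 8 1
7 4 2

After move 3 (L):
5 0 3
6 8 1
7 4 2

After move 4 (R):
5 3 0
6 8 1
7 4 2

After move 5 (D):
5 3 1
6 8 0
7 4 2

After move 6 (U):
5 3 0
6 8 1
7 4 2

After move 7 (R):
5 3 0
6 8 1
7 4 2

After move 8 (D):
5 3 1
6 8 0
7 4 2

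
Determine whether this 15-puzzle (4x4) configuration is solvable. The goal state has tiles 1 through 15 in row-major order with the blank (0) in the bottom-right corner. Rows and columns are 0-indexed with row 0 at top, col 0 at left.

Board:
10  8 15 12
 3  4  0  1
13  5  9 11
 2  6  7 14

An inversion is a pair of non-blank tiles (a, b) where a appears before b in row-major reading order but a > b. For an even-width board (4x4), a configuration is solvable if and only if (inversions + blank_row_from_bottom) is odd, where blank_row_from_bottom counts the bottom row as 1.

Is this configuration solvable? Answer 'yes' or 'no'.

Inversions: 54
Blank is in row 1 (0-indexed from top), which is row 3 counting from the bottom (bottom = 1).
54 + 3 = 57, which is odd, so the puzzle is solvable.

Answer: yes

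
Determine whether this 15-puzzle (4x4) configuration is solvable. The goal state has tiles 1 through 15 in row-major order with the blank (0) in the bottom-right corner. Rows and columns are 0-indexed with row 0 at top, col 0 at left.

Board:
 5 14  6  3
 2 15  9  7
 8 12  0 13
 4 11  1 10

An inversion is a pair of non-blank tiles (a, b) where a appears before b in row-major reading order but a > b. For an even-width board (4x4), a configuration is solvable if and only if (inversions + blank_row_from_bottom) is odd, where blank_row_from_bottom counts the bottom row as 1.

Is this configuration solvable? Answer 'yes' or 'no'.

Inversions: 51
Blank is in row 2 (0-indexed from top), which is row 2 counting from the bottom (bottom = 1).
51 + 2 = 53, which is odd, so the puzzle is solvable.

Answer: yes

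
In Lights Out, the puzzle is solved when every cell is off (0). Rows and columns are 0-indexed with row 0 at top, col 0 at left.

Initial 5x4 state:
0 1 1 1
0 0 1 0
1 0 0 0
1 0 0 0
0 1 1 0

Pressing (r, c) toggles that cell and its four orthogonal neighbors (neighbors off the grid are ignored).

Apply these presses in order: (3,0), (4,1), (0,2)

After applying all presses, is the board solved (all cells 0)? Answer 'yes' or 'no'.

After press 1 at (3,0):
0 1 1 1
0 0 1 0
0 0 0 0
0 1 0 0
1 1 1 0

After press 2 at (4,1):
0 1 1 1
0 0 1 0
0 0 0 0
0 0 0 0
0 0 0 0

After press 3 at (0,2):
0 0 0 0
0 0 0 0
0 0 0 0
0 0 0 0
0 0 0 0

Lights still on: 0

Answer: yes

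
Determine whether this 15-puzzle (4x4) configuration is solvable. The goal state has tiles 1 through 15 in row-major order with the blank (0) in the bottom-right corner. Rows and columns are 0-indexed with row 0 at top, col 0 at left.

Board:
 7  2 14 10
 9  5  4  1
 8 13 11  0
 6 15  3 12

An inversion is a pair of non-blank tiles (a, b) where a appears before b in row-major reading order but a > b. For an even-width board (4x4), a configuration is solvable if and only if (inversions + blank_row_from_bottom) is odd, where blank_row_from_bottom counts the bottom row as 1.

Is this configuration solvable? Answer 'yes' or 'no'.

Inversions: 47
Blank is in row 2 (0-indexed from top), which is row 2 counting from the bottom (bottom = 1).
47 + 2 = 49, which is odd, so the puzzle is solvable.

Answer: yes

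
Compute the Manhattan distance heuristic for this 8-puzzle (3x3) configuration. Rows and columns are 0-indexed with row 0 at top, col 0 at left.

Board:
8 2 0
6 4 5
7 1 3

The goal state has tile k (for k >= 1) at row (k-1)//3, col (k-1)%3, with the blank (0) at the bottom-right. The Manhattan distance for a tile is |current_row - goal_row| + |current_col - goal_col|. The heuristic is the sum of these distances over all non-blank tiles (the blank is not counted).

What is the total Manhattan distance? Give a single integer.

Tile 8: at (0,0), goal (2,1), distance |0-2|+|0-1| = 3
Tile 2: at (0,1), goal (0,1), distance |0-0|+|1-1| = 0
Tile 6: at (1,0), goal (1,2), distance |1-1|+|0-2| = 2
Tile 4: at (1,1), goal (1,0), distance |1-1|+|1-0| = 1
Tile 5: at (1,2), goal (1,1), distance |1-1|+|2-1| = 1
Tile 7: at (2,0), goal (2,0), distance |2-2|+|0-0| = 0
Tile 1: at (2,1), goal (0,0), distance |2-0|+|1-0| = 3
Tile 3: at (2,2), goal (0,2), distance |2-0|+|2-2| = 2
Sum: 3 + 0 + 2 + 1 + 1 + 0 + 3 + 2 = 12

Answer: 12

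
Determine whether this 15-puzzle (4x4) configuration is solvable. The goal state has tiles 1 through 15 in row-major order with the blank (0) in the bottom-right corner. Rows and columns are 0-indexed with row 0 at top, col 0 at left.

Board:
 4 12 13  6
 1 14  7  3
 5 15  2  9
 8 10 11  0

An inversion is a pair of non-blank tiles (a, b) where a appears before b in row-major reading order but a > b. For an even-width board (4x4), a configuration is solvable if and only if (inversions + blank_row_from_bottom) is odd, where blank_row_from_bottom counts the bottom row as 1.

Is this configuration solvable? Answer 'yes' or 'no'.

Answer: yes

Derivation:
Inversions: 46
Blank is in row 3 (0-indexed from top), which is row 1 counting from the bottom (bottom = 1).
46 + 1 = 47, which is odd, so the puzzle is solvable.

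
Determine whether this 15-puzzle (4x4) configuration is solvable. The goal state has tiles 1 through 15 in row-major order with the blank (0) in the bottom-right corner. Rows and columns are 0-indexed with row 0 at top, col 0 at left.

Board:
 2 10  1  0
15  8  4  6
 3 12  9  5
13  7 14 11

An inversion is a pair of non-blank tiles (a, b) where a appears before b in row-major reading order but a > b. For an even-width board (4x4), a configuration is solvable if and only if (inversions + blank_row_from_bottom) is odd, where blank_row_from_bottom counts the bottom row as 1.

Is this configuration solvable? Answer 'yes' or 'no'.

Inversions: 37
Blank is in row 0 (0-indexed from top), which is row 4 counting from the bottom (bottom = 1).
37 + 4 = 41, which is odd, so the puzzle is solvable.

Answer: yes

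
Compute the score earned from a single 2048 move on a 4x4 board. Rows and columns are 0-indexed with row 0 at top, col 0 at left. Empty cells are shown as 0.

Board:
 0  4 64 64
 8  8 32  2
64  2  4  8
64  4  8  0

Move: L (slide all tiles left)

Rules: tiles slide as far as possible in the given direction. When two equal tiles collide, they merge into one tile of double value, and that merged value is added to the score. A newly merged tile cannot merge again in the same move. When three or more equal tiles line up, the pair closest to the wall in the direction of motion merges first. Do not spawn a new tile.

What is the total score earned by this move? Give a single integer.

Answer: 144

Derivation:
Slide left:
row 0: [0, 4, 64, 64] -> [4, 128, 0, 0]  score +128 (running 128)
row 1: [8, 8, 32, 2] -> [16, 32, 2, 0]  score +16 (running 144)
row 2: [64, 2, 4, 8] -> [64, 2, 4, 8]  score +0 (running 144)
row 3: [64, 4, 8, 0] -> [64, 4, 8, 0]  score +0 (running 144)
Board after move:
  4 128   0   0
 16  32   2   0
 64   2   4   8
 64   4   8   0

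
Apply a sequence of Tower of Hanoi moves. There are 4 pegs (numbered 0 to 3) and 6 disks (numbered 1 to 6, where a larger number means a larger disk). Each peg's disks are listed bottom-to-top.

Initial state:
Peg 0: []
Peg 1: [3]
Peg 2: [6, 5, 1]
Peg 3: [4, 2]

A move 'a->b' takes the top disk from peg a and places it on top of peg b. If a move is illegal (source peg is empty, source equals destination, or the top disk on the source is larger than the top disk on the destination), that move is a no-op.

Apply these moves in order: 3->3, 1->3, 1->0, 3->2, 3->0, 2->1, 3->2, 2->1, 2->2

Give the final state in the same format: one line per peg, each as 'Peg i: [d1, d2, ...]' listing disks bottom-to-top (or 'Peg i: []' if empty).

After move 1 (3->3):
Peg 0: []
Peg 1: [3]
Peg 2: [6, 5, 1]
Peg 3: [4, 2]

After move 2 (1->3):
Peg 0: []
Peg 1: [3]
Peg 2: [6, 5, 1]
Peg 3: [4, 2]

After move 3 (1->0):
Peg 0: [3]
Peg 1: []
Peg 2: [6, 5, 1]
Peg 3: [4, 2]

After move 4 (3->2):
Peg 0: [3]
Peg 1: []
Peg 2: [6, 5, 1]
Peg 3: [4, 2]

After move 5 (3->0):
Peg 0: [3, 2]
Peg 1: []
Peg 2: [6, 5, 1]
Peg 3: [4]

After move 6 (2->1):
Peg 0: [3, 2]
Peg 1: [1]
Peg 2: [6, 5]
Peg 3: [4]

After move 7 (3->2):
Peg 0: [3, 2]
Peg 1: [1]
Peg 2: [6, 5, 4]
Peg 3: []

After move 8 (2->1):
Peg 0: [3, 2]
Peg 1: [1]
Peg 2: [6, 5, 4]
Peg 3: []

After move 9 (2->2):
Peg 0: [3, 2]
Peg 1: [1]
Peg 2: [6, 5, 4]
Peg 3: []

Answer: Peg 0: [3, 2]
Peg 1: [1]
Peg 2: [6, 5, 4]
Peg 3: []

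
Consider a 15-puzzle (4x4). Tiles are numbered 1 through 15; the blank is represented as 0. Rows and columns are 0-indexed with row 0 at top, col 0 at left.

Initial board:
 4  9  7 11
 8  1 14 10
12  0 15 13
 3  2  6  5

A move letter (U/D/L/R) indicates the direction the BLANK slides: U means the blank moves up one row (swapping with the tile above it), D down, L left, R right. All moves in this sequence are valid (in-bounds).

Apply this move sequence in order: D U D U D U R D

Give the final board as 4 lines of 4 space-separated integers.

After move 1 (D):
 4  9  7 11
 8  1 14 10
12  2 15 13
 3  0  6  5

After move 2 (U):
 4  9  7 11
 8  1 14 10
12  0 15 13
 3  2  6  5

After move 3 (D):
 4  9  7 11
 8  1 14 10
12  2 15 13
 3  0  6  5

After move 4 (U):
 4  9  7 11
 8  1 14 10
12  0 15 13
 3  2  6  5

After move 5 (D):
 4  9  7 11
 8  1 14 10
12  2 15 13
 3  0  6  5

After move 6 (U):
 4  9  7 11
 8  1 14 10
12  0 15 13
 3  2  6  5

After move 7 (R):
 4  9  7 11
 8  1 14 10
12 15  0 13
 3  2  6  5

After move 8 (D):
 4  9  7 11
 8  1 14 10
12 15  6 13
 3  2  0  5

Answer:  4  9  7 11
 8  1 14 10
12 15  6 13
 3  2  0  5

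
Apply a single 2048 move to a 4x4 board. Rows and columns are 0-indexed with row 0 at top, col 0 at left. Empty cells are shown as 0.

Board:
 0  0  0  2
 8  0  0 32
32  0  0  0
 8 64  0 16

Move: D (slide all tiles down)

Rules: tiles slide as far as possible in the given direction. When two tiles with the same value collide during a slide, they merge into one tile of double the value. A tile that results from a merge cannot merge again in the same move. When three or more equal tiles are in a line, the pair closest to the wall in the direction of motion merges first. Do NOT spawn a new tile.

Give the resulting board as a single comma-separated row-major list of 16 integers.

Slide down:
col 0: [0, 8, 32, 8] -> [0, 8, 32, 8]
col 1: [0, 0, 0, 64] -> [0, 0, 0, 64]
col 2: [0, 0, 0, 0] -> [0, 0, 0, 0]
col 3: [2, 32, 0, 16] -> [0, 2, 32, 16]

Answer: 0, 0, 0, 0, 8, 0, 0, 2, 32, 0, 0, 32, 8, 64, 0, 16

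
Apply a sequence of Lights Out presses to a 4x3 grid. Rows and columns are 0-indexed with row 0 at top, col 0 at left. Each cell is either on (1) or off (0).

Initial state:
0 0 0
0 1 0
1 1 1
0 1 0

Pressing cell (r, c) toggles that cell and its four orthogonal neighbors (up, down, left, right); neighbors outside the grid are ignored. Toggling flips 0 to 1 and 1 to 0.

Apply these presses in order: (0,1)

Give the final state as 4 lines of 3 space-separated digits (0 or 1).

After press 1 at (0,1):
1 1 1
0 0 0
1 1 1
0 1 0

Answer: 1 1 1
0 0 0
1 1 1
0 1 0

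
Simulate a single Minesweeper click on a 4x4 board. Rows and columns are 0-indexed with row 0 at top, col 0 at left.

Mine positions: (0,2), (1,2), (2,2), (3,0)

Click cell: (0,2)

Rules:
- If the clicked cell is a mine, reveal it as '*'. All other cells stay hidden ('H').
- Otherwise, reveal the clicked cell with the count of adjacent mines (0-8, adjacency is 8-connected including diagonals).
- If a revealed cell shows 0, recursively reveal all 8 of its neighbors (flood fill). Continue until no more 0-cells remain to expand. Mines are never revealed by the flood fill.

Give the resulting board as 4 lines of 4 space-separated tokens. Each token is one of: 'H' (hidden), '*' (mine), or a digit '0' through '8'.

H H * H
H H H H
H H H H
H H H H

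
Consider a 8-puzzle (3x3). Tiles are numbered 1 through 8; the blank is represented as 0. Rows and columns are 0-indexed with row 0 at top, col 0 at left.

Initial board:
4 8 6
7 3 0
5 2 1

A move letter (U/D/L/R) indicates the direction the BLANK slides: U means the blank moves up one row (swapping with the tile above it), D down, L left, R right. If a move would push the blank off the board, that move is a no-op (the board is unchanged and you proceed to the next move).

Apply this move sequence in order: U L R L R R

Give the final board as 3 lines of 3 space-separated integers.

After move 1 (U):
4 8 0
7 3 6
5 2 1

After move 2 (L):
4 0 8
7 3 6
5 2 1

After move 3 (R):
4 8 0
7 3 6
5 2 1

After move 4 (L):
4 0 8
7 3 6
5 2 1

After move 5 (R):
4 8 0
7 3 6
5 2 1

After move 6 (R):
4 8 0
7 3 6
5 2 1

Answer: 4 8 0
7 3 6
5 2 1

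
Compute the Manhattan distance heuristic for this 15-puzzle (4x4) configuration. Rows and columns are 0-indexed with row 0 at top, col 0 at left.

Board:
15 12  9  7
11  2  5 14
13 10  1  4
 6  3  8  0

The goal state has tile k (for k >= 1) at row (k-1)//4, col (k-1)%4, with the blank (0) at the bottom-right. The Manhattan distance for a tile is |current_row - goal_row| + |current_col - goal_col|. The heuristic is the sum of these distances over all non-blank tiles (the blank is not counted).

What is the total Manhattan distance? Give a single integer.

Answer: 42

Derivation:
Tile 15: (0,0)->(3,2) = 5
Tile 12: (0,1)->(2,3) = 4
Tile 9: (0,2)->(2,0) = 4
Tile 7: (0,3)->(1,2) = 2
Tile 11: (1,0)->(2,2) = 3
Tile 2: (1,1)->(0,1) = 1
Tile 5: (1,2)->(1,0) = 2
Tile 14: (1,3)->(3,1) = 4
Tile 13: (2,0)->(3,0) = 1
Tile 10: (2,1)->(2,1) = 0
Tile 1: (2,2)->(0,0) = 4
Tile 4: (2,3)->(0,3) = 2
Tile 6: (3,0)->(1,1) = 3
Tile 3: (3,1)->(0,2) = 4
Tile 8: (3,2)->(1,3) = 3
Sum: 5 + 4 + 4 + 2 + 3 + 1 + 2 + 4 + 1 + 0 + 4 + 2 + 3 + 4 + 3 = 42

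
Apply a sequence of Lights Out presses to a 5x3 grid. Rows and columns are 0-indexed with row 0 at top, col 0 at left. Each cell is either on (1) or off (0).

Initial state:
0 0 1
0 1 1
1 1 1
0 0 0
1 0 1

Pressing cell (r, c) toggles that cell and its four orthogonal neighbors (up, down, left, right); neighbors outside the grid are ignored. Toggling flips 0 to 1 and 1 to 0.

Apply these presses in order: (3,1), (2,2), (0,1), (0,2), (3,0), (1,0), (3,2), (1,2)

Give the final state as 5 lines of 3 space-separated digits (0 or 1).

Answer: 0 0 0
1 0 0
1 1 0
0 1 1
0 1 0

Derivation:
After press 1 at (3,1):
0 0 1
0 1 1
1 0 1
1 1 1
1 1 1

After press 2 at (2,2):
0 0 1
0 1 0
1 1 0
1 1 0
1 1 1

After press 3 at (0,1):
1 1 0
0 0 0
1 1 0
1 1 0
1 1 1

After press 4 at (0,2):
1 0 1
0 0 1
1 1 0
1 1 0
1 1 1

After press 5 at (3,0):
1 0 1
0 0 1
0 1 0
0 0 0
0 1 1

After press 6 at (1,0):
0 0 1
1 1 1
1 1 0
0 0 0
0 1 1

After press 7 at (3,2):
0 0 1
1 1 1
1 1 1
0 1 1
0 1 0

After press 8 at (1,2):
0 0 0
1 0 0
1 1 0
0 1 1
0 1 0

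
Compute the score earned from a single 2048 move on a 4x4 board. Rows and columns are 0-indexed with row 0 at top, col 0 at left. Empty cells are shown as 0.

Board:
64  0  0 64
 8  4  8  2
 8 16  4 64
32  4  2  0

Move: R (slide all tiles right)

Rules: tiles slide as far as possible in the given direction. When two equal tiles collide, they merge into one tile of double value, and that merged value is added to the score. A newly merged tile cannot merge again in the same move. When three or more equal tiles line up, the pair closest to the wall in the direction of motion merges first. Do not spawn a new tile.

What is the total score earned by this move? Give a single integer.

Answer: 128

Derivation:
Slide right:
row 0: [64, 0, 0, 64] -> [0, 0, 0, 128]  score +128 (running 128)
row 1: [8, 4, 8, 2] -> [8, 4, 8, 2]  score +0 (running 128)
row 2: [8, 16, 4, 64] -> [8, 16, 4, 64]  score +0 (running 128)
row 3: [32, 4, 2, 0] -> [0, 32, 4, 2]  score +0 (running 128)
Board after move:
  0   0   0 128
  8   4   8   2
  8  16   4  64
  0  32   4   2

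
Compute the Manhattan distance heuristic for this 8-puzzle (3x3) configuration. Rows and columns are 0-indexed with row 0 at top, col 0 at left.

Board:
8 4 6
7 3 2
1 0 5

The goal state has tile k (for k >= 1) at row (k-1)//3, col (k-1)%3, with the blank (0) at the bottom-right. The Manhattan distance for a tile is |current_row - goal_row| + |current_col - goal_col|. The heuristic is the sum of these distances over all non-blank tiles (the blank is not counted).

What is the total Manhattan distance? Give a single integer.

Answer: 15

Derivation:
Tile 8: at (0,0), goal (2,1), distance |0-2|+|0-1| = 3
Tile 4: at (0,1), goal (1,0), distance |0-1|+|1-0| = 2
Tile 6: at (0,2), goal (1,2), distance |0-1|+|2-2| = 1
Tile 7: at (1,0), goal (2,0), distance |1-2|+|0-0| = 1
Tile 3: at (1,1), goal (0,2), distance |1-0|+|1-2| = 2
Tile 2: at (1,2), goal (0,1), distance |1-0|+|2-1| = 2
Tile 1: at (2,0), goal (0,0), distance |2-0|+|0-0| = 2
Tile 5: at (2,2), goal (1,1), distance |2-1|+|2-1| = 2
Sum: 3 + 2 + 1 + 1 + 2 + 2 + 2 + 2 = 15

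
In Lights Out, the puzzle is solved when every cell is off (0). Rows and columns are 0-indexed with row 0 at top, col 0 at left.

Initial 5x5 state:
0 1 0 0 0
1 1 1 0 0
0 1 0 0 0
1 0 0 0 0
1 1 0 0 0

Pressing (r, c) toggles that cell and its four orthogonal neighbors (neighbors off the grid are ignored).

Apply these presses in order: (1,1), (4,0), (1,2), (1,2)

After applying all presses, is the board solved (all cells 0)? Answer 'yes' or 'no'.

After press 1 at (1,1):
0 0 0 0 0
0 0 0 0 0
0 0 0 0 0
1 0 0 0 0
1 1 0 0 0

After press 2 at (4,0):
0 0 0 0 0
0 0 0 0 0
0 0 0 0 0
0 0 0 0 0
0 0 0 0 0

After press 3 at (1,2):
0 0 1 0 0
0 1 1 1 0
0 0 1 0 0
0 0 0 0 0
0 0 0 0 0

After press 4 at (1,2):
0 0 0 0 0
0 0 0 0 0
0 0 0 0 0
0 0 0 0 0
0 0 0 0 0

Lights still on: 0

Answer: yes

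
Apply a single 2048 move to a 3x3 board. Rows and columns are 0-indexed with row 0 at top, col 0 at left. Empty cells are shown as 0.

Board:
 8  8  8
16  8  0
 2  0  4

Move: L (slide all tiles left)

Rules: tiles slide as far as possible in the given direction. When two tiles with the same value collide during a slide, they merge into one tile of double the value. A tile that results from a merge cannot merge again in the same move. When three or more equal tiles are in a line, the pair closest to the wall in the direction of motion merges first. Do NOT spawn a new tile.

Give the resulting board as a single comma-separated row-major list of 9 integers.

Answer: 16, 8, 0, 16, 8, 0, 2, 4, 0

Derivation:
Slide left:
row 0: [8, 8, 8] -> [16, 8, 0]
row 1: [16, 8, 0] -> [16, 8, 0]
row 2: [2, 0, 4] -> [2, 4, 0]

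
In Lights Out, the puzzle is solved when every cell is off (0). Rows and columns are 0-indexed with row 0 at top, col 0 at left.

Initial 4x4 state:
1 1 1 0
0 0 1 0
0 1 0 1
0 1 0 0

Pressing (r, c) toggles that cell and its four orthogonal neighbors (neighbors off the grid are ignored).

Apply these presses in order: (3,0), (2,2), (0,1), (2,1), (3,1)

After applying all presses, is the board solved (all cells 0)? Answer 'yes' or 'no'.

Answer: yes

Derivation:
After press 1 at (3,0):
1 1 1 0
0 0 1 0
1 1 0 1
1 0 0 0

After press 2 at (2,2):
1 1 1 0
0 0 0 0
1 0 1 0
1 0 1 0

After press 3 at (0,1):
0 0 0 0
0 1 0 0
1 0 1 0
1 0 1 0

After press 4 at (2,1):
0 0 0 0
0 0 0 0
0 1 0 0
1 1 1 0

After press 5 at (3,1):
0 0 0 0
0 0 0 0
0 0 0 0
0 0 0 0

Lights still on: 0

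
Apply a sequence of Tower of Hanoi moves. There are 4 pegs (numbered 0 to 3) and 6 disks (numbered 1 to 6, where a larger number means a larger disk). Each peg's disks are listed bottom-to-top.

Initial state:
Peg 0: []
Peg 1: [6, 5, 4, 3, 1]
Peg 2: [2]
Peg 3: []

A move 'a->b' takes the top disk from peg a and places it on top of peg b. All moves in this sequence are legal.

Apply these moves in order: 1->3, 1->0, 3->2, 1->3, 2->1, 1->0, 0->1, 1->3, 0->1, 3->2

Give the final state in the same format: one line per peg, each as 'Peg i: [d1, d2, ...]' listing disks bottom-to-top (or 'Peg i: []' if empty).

Answer: Peg 0: []
Peg 1: [6, 5, 3]
Peg 2: [2, 1]
Peg 3: [4]

Derivation:
After move 1 (1->3):
Peg 0: []
Peg 1: [6, 5, 4, 3]
Peg 2: [2]
Peg 3: [1]

After move 2 (1->0):
Peg 0: [3]
Peg 1: [6, 5, 4]
Peg 2: [2]
Peg 3: [1]

After move 3 (3->2):
Peg 0: [3]
Peg 1: [6, 5, 4]
Peg 2: [2, 1]
Peg 3: []

After move 4 (1->3):
Peg 0: [3]
Peg 1: [6, 5]
Peg 2: [2, 1]
Peg 3: [4]

After move 5 (2->1):
Peg 0: [3]
Peg 1: [6, 5, 1]
Peg 2: [2]
Peg 3: [4]

After move 6 (1->0):
Peg 0: [3, 1]
Peg 1: [6, 5]
Peg 2: [2]
Peg 3: [4]

After move 7 (0->1):
Peg 0: [3]
Peg 1: [6, 5, 1]
Peg 2: [2]
Peg 3: [4]

After move 8 (1->3):
Peg 0: [3]
Peg 1: [6, 5]
Peg 2: [2]
Peg 3: [4, 1]

After move 9 (0->1):
Peg 0: []
Peg 1: [6, 5, 3]
Peg 2: [2]
Peg 3: [4, 1]

After move 10 (3->2):
Peg 0: []
Peg 1: [6, 5, 3]
Peg 2: [2, 1]
Peg 3: [4]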